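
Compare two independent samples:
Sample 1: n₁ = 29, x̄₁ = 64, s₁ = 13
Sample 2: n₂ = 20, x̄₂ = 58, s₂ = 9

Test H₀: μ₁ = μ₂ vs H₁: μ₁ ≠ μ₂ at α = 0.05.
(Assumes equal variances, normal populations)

Pooled variance: s²_p = [28×13² + 19×9²]/(47) = 133.4255
s_p = 11.5510
SE = s_p×√(1/n₁ + 1/n₂) = 11.5510×√(1/29 + 1/20) = 3.3574
t = (x̄₁ - x̄₂)/SE = (64 - 58)/3.3574 = 1.7871
df = 47, t-critical = ±2.012
Decision: fail to reject H₀

Answer: t = 1.7871, fail to reject H₀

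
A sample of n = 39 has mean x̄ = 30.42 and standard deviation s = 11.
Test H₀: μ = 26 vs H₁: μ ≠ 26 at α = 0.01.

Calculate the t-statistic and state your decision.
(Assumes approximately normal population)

Answer: t = 2.5094, fail to reject H₀

Derivation:
df = n - 1 = 38
SE = s/√n = 11/√39 = 1.7614
t = (x̄ - μ₀)/SE = (30.42 - 26)/1.7614 = 2.5094
Critical value: t_{0.005,38} = ±2.712
p-value ≈ 0.0165
Decision: fail to reject H₀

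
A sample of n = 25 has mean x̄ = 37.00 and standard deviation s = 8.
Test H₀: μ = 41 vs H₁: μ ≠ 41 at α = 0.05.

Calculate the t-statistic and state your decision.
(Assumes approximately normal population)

df = n - 1 = 24
SE = s/√n = 8/√25 = 1.6000
t = (x̄ - μ₀)/SE = (37.00 - 41)/1.6000 = -2.5000
Critical value: t_{0.025,24} = ±2.064
p-value ≈ 0.0197
Decision: reject H₀

Answer: t = -2.5000, reject H₀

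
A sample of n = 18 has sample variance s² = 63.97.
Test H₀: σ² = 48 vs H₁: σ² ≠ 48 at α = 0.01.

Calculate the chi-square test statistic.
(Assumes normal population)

df = n - 1 = 17
χ² = (n-1)s²/σ₀² = 17×63.97/48 = 22.6560
Critical values: χ²_{0.995,17} = 5.697, χ²_{0.005,17} = 35.718
Rejection region: χ² < 5.697 or χ² > 35.718
Decision: fail to reject H₀

Answer: χ² = 22.6560, fail to reject H₀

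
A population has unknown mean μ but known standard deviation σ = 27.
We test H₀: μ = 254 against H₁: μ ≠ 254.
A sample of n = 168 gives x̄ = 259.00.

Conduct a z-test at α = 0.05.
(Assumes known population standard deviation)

Standard error: SE = σ/√n = 27/√168 = 2.0831
z-statistic: z = (x̄ - μ₀)/SE = (259.00 - 254)/2.0831 = 2.4003
Critical value: ±1.960
p-value = 0.0164
Decision: reject H₀

Answer: z = 2.4003, reject H₀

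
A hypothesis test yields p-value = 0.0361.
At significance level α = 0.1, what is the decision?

Answer: reject H₀

Derivation:
Compare p-value to α:
0.0361 < 0.1
Decision: reject H₀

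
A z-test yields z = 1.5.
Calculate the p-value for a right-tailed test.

Answer: p-value ≈ 0.0668

Derivation:
For z = 1.5:
p = P(Z > 1.5) = 1 - Φ(1.5) = 0.0668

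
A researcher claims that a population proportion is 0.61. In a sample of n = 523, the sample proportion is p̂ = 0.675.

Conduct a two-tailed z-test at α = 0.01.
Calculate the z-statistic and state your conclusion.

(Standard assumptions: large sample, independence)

Answer: z = 3.0476, reject H₀

Derivation:
H₀: p = 0.61, H₁: p ≠ 0.61
Standard error: SE = √(p₀(1-p₀)/n) = √(0.61×0.39/523) = 0.021328
z-statistic: z = (p̂ - p₀)/SE = (0.675 - 0.61)/0.021328 = 3.0476
Critical value: z_0.005 = ±2.576
p-value = 0.0023
Decision: reject H₀ at α = 0.01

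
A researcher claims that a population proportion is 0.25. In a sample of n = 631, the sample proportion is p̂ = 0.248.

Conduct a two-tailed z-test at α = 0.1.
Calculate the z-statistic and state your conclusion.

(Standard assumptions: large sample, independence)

Answer: z = -0.1160, fail to reject H₀

Derivation:
H₀: p = 0.25, H₁: p ≠ 0.25
Standard error: SE = √(p₀(1-p₀)/n) = √(0.25×0.75/631) = 0.017238
z-statistic: z = (p̂ - p₀)/SE = (0.248 - 0.25)/0.017238 = -0.1160
Critical value: z_0.05 = ±1.645
p-value = 0.9077
Decision: fail to reject H₀ at α = 0.1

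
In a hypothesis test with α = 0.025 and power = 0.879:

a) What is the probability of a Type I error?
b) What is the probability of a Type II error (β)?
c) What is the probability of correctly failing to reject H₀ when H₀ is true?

a) Type I error probability = α = 0.025
b) Power = P(reject H₀ | H₁ true) = 1 - β = 0.879, so Type II error probability = β = 1 - Power = 0.121
c) P(fail to reject H₀ | H₀ true) = 1 - α = 0.975

Answer: a) 0.025, b) 0.121, c) 0.975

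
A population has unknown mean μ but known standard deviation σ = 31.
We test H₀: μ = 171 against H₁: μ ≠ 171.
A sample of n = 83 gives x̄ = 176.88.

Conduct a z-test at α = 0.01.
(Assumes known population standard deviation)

Standard error: SE = σ/√n = 31/√83 = 3.4027
z-statistic: z = (x̄ - μ₀)/SE = (176.88 - 171)/3.4027 = 1.7280
Critical value: ±2.576
p-value = 0.0840
Decision: fail to reject H₀

Answer: z = 1.7280, fail to reject H₀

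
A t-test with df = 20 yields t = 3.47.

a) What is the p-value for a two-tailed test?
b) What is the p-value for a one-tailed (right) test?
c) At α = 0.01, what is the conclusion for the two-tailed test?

Using t-distribution with df = 20:
a) Two-tailed: p = 2×P(T > 3.47) = 0.0024
b) One-tailed: p = P(T > 3.47) = 0.0012
c) 0.0024 < 0.01, reject H₀

Answer: a) 0.0024, b) 0.0012, c) reject H₀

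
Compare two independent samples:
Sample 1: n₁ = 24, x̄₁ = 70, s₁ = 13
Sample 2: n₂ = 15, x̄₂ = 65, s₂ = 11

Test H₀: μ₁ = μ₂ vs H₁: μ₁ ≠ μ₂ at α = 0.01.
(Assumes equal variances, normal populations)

Pooled variance: s²_p = [23×13² + 14×11²]/(37) = 150.8378
s_p = 12.2816
SE = s_p×√(1/n₁ + 1/n₂) = 12.2816×√(1/24 + 1/15) = 4.0424
t = (x̄₁ - x̄₂)/SE = (70 - 65)/4.0424 = 1.2369
df = 37, t-critical = ±2.715
Decision: fail to reject H₀

Answer: t = 1.2369, fail to reject H₀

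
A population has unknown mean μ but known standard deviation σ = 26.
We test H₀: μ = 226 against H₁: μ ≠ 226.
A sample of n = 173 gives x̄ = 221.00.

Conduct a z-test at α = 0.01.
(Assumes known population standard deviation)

Answer: z = -2.5295, fail to reject H₀

Derivation:
Standard error: SE = σ/√n = 26/√173 = 1.9767
z-statistic: z = (x̄ - μ₀)/SE = (221.00 - 226)/1.9767 = -2.5295
Critical value: ±2.576
p-value = 0.0114
Decision: fail to reject H₀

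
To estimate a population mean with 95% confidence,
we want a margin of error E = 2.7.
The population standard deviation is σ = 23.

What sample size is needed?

Answer: n = 279

Derivation:
z_0.025 = 1.960
n = (z×σ/E)² = (1.960×23/2.7)²
n = 278.7663
Round up: n = 279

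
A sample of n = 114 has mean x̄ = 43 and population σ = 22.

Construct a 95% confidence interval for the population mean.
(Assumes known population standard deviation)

Confidence level: 95%, α = 0.05
z_0.025 = 1.960
SE = σ/√n = 22/√114 = 2.0605
Margin of error = 1.960 × 2.0605 = 4.0386
CI: x̄ ± margin = 43 ± 4.0386
CI: (38.9614, 47.0386)

Answer: (38.9614, 47.0386)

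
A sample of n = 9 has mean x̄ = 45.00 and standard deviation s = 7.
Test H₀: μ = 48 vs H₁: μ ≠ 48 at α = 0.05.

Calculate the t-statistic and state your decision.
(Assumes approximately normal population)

df = n - 1 = 8
SE = s/√n = 7/√9 = 2.3333
t = (x̄ - μ₀)/SE = (45.00 - 48)/2.3333 = -1.2857
Critical value: t_{0.025,8} = ±2.306
p-value ≈ 0.2345
Decision: fail to reject H₀

Answer: t = -1.2857, fail to reject H₀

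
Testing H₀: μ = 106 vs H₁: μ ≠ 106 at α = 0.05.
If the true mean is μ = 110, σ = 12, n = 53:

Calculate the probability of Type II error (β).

SE = σ/√n = 12/√53 = 1.6483
Critical values: μ₀ ± z_0.025×SE = 106 ± 1.960×1.6483
Acceptance region: (102.7693, 109.2307)
Under H₁ (μ = 110): z_high = (109.2307 - 110)/1.6483 = -0.4667, z_low = (102.7693 - 110)/1.6483 = -4.3868
β = P(not reject | H₁) = Φ(-0.4667) - Φ(-4.3868) ≈ 0.3204

Answer: β ≈ 0.3204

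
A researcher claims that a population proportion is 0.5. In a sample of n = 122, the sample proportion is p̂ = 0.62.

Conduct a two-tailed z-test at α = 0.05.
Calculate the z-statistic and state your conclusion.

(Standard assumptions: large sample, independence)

H₀: p = 0.5, H₁: p ≠ 0.5
Standard error: SE = √(p₀(1-p₀)/n) = √(0.5×0.5/122) = 0.045268
z-statistic: z = (p̂ - p₀)/SE = (0.62 - 0.5)/0.045268 = 2.6509
Critical value: z_0.025 = ±1.960
p-value = 0.0080
Decision: reject H₀ at α = 0.05

Answer: z = 2.6509, reject H₀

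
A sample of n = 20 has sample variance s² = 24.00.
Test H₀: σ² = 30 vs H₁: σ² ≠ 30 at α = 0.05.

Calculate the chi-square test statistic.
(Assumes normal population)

df = n - 1 = 19
χ² = (n-1)s²/σ₀² = 19×24.00/30 = 15.2000
Critical values: χ²_{0.975,19} = 8.907, χ²_{0.025,19} = 32.852
Rejection region: χ² < 8.907 or χ² > 32.852
Decision: fail to reject H₀

Answer: χ² = 15.2000, fail to reject H₀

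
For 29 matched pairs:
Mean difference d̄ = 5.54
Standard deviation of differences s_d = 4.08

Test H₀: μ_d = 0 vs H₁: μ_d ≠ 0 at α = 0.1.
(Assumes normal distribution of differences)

df = n - 1 = 28
SE = s_d/√n = 4.08/√29 = 0.7576
t = d̄/SE = 5.54/0.7576 = 7.3126
Critical value: t_{0.05,28} = ±1.701
p-value < 0.0001
Decision: reject H₀

Answer: t = 7.3126, reject H₀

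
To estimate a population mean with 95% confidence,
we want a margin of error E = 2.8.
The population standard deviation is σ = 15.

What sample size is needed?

z_0.025 = 1.960
n = (z×σ/E)² = (1.960×15/2.8)²
n = 110.2500
Round up: n = 111

Answer: n = 111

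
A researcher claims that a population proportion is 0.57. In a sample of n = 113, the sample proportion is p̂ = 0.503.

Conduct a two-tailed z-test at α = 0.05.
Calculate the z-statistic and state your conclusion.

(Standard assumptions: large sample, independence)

H₀: p = 0.57, H₁: p ≠ 0.57
Standard error: SE = √(p₀(1-p₀)/n) = √(0.57×0.43/113) = 0.046573
z-statistic: z = (p̂ - p₀)/SE = (0.503 - 0.57)/0.046573 = -1.4386
Critical value: z_0.025 = ±1.960
p-value = 0.1503
Decision: fail to reject H₀ at α = 0.05

Answer: z = -1.4386, fail to reject H₀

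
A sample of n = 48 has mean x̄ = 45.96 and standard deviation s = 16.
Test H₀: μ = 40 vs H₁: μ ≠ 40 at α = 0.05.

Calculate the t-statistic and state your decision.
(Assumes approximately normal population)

df = n - 1 = 47
SE = s/√n = 16/√48 = 2.3094
t = (x̄ - μ₀)/SE = (45.96 - 40)/2.3094 = 2.5808
Critical value: t_{0.025,47} = ±2.012
p-value ≈ 0.0130
Decision: reject H₀

Answer: t = 2.5808, reject H₀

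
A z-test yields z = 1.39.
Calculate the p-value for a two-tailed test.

Answer: p-value ≈ 0.1645

Derivation:
For z = 1.39:
p = 2×P(Z > |1.39|) = 2×(1 - Φ(1.39)) = 0.1645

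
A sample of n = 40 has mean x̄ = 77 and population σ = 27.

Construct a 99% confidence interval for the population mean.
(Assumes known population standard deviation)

Answer: (66.0028, 87.9972)

Derivation:
Confidence level: 99%, α = 0.01
z_0.005 = 2.576
SE = σ/√n = 27/√40 = 4.2691
Margin of error = 2.576 × 4.2691 = 10.9972
CI: x̄ ± margin = 77 ± 10.9972
CI: (66.0028, 87.9972)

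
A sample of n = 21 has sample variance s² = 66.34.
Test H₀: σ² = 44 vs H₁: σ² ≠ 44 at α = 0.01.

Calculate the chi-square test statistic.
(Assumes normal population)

Answer: χ² = 30.1545, fail to reject H₀

Derivation:
df = n - 1 = 20
χ² = (n-1)s²/σ₀² = 20×66.34/44 = 30.1545
Critical values: χ²_{0.995,20} = 7.434, χ²_{0.005,20} = 39.997
Rejection region: χ² < 7.434 or χ² > 39.997
Decision: fail to reject H₀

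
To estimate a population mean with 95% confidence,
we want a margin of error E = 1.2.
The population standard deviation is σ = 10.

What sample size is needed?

z_0.025 = 1.960
n = (z×σ/E)² = (1.960×10/1.2)²
n = 266.7778
Round up: n = 267

Answer: n = 267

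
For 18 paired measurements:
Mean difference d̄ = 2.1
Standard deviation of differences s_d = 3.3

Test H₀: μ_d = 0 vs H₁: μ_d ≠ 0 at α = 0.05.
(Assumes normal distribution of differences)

df = n - 1 = 17
SE = s_d/√n = 3.3/√18 = 0.7778
t = d̄/SE = 2.1/0.7778 = 2.6999
Critical value: t_{0.025,17} = ±2.110
p-value ≈ 0.0152
Decision: reject H₀

Answer: t = 2.6999, reject H₀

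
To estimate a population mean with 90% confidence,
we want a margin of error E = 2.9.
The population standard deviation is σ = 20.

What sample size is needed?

Answer: n = 129

Derivation:
z_0.05 = 1.645
n = (z×σ/E)² = (1.645×20/2.9)²
n = 128.7051
Round up: n = 129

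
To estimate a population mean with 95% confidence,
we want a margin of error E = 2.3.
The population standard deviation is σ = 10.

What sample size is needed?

Answer: n = 73

Derivation:
z_0.025 = 1.960
n = (z×σ/E)² = (1.960×10/2.3)²
n = 72.6200
Round up: n = 73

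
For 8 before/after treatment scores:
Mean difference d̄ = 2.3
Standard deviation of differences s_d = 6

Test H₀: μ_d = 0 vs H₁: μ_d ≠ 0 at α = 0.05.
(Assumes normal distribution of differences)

Answer: t = 1.0842, fail to reject H₀

Derivation:
df = n - 1 = 7
SE = s_d/√n = 6/√8 = 2.1213
t = d̄/SE = 2.3/2.1213 = 1.0842
Critical value: t_{0.025,7} = ±2.365
p-value ≈ 0.3142
Decision: fail to reject H₀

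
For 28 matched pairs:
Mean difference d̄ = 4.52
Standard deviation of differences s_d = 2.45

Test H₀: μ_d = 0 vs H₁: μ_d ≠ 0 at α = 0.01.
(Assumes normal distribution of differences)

df = n - 1 = 27
SE = s_d/√n = 2.45/√28 = 0.4630
t = d̄/SE = 4.52/0.4630 = 9.7624
Critical value: t_{0.005,27} = ±2.771
p-value < 0.0001
Decision: reject H₀

Answer: t = 9.7624, reject H₀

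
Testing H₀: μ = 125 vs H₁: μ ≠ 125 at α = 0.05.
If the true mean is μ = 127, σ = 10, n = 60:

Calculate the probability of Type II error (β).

Answer: β ≈ 0.6592

Derivation:
SE = σ/√n = 10/√60 = 1.2910
Critical values: μ₀ ± z_0.025×SE = 125 ± 1.960×1.2910
Acceptance region: (122.4696, 127.5304)
Under H₁ (μ = 127): z_high = (127.5304 - 127)/1.2910 = 0.4108, z_low = (122.4696 - 127)/1.2910 = -3.5092
β = P(not reject | H₁) = Φ(0.4108) - Φ(-3.5092) ≈ 0.6592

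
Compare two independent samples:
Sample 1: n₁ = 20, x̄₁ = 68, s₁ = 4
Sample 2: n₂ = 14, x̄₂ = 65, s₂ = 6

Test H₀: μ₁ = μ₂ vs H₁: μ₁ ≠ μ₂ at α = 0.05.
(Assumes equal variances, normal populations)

Answer: t = 1.7527, fail to reject H₀

Derivation:
Pooled variance: s²_p = [19×4² + 13×6²]/(32) = 24.1250
s_p = 4.9117
SE = s_p×√(1/n₁ + 1/n₂) = 4.9117×√(1/20 + 1/14) = 1.7116
t = (x̄₁ - x̄₂)/SE = (68 - 65)/1.7116 = 1.7527
df = 32, t-critical = ±2.037
Decision: fail to reject H₀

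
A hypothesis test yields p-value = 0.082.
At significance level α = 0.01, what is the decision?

Answer: fail to reject H₀

Derivation:
Compare p-value to α:
0.082 ≥ 0.01
Decision: fail to reject H₀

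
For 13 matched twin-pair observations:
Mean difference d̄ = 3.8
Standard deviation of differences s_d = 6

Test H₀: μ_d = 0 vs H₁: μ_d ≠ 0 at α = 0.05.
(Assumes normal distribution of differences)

Answer: t = 2.2835, reject H₀

Derivation:
df = n - 1 = 12
SE = s_d/√n = 6/√13 = 1.6641
t = d̄/SE = 3.8/1.6641 = 2.2835
Critical value: t_{0.025,12} = ±2.179
p-value ≈ 0.0414
Decision: reject H₀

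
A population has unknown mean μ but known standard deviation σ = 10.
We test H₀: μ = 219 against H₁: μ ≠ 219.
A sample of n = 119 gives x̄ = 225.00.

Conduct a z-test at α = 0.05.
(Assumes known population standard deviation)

Standard error: SE = σ/√n = 10/√119 = 0.9167
z-statistic: z = (x̄ - μ₀)/SE = (225.00 - 219)/0.9167 = 6.5452
Critical value: ±1.960
p-value < 0.0001
Decision: reject H₀

Answer: z = 6.5452, reject H₀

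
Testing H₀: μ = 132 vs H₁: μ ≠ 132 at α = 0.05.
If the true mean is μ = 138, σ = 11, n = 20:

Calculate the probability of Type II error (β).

SE = σ/√n = 11/√20 = 2.4597
Critical values: μ₀ ± z_0.025×SE = 132 ± 1.960×2.4597
Acceptance region: (127.1790, 136.8210)
Under H₁ (μ = 138): z_high = (136.8210 - 138)/2.4597 = -0.4793, z_low = (127.1790 - 138)/2.4597 = -4.3993
β = P(not reject | H₁) = Φ(-0.4793) - Φ(-4.3993) ≈ 0.3159

Answer: β ≈ 0.3159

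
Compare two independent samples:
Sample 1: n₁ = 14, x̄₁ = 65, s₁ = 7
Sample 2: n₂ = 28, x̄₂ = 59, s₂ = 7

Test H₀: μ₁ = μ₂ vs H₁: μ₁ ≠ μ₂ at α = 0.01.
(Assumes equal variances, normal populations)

Answer: t = 2.6186, fail to reject H₀

Derivation:
Pooled variance: s²_p = [13×7² + 27×7²]/(40) = 49.0000
s_p = 7.0000
SE = s_p×√(1/n₁ + 1/n₂) = 7.0000×√(1/14 + 1/28) = 2.2913
t = (x̄₁ - x̄₂)/SE = (65 - 59)/2.2913 = 2.6186
df = 40, t-critical = ±2.704
Decision: fail to reject H₀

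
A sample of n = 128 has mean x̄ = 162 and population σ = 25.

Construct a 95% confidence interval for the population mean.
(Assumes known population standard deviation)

Confidence level: 95%, α = 0.05
z_0.025 = 1.960
SE = σ/√n = 25/√128 = 2.2097
Margin of error = 1.960 × 2.2097 = 4.3310
CI: x̄ ± margin = 162 ± 4.3310
CI: (157.6690, 166.3310)

Answer: (157.6690, 166.3310)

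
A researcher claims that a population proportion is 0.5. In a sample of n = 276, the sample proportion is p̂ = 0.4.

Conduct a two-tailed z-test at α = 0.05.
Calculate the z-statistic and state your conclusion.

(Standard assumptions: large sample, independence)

H₀: p = 0.5, H₁: p ≠ 0.5
Standard error: SE = √(p₀(1-p₀)/n) = √(0.5×0.5/276) = 0.030096
z-statistic: z = (p̂ - p₀)/SE = (0.4 - 0.5)/0.030096 = -3.3227
Critical value: z_0.025 = ±1.960
p-value = 0.0009
Decision: reject H₀ at α = 0.05

Answer: z = -3.3227, reject H₀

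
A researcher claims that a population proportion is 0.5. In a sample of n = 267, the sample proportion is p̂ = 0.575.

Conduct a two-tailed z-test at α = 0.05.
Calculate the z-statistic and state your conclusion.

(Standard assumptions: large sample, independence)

H₀: p = 0.5, H₁: p ≠ 0.5
Standard error: SE = √(p₀(1-p₀)/n) = √(0.5×0.5/267) = 0.030600
z-statistic: z = (p̂ - p₀)/SE = (0.575 - 0.5)/0.030600 = 2.4510
Critical value: z_0.025 = ±1.960
p-value = 0.0142
Decision: reject H₀ at α = 0.05

Answer: z = 2.4510, reject H₀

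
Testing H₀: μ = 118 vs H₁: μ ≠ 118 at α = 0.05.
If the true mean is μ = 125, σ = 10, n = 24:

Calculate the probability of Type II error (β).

SE = σ/√n = 10/√24 = 2.0412
Critical values: μ₀ ± z_0.025×SE = 118 ± 1.960×2.0412
Acceptance region: (113.9992, 122.0008)
Under H₁ (μ = 125): z_high = (122.0008 - 125)/2.0412 = -1.4693, z_low = (113.9992 - 125)/2.0412 = -5.3894
β = P(not reject | H₁) = Φ(-1.4693) - Φ(-5.3894) ≈ 0.0709

Answer: β ≈ 0.0709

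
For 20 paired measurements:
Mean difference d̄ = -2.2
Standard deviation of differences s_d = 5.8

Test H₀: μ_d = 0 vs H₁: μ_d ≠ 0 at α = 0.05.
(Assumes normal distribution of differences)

df = n - 1 = 19
SE = s_d/√n = 5.8/√20 = 1.2969
t = d̄/SE = -2.2/1.2969 = -1.6964
Critical value: t_{0.025,19} = ±2.093
p-value ≈ 0.1061
Decision: fail to reject H₀

Answer: t = -1.6964, fail to reject H₀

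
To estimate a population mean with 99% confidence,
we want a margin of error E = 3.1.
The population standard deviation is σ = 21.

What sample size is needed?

z_0.005 = 2.576
n = (z×σ/E)² = (2.576×21/3.1)²
n = 304.5138
Round up: n = 305

Answer: n = 305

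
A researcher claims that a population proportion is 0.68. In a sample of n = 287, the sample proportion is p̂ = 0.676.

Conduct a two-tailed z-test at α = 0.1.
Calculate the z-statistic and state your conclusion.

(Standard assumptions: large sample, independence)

Answer: z = -0.1453, fail to reject H₀

Derivation:
H₀: p = 0.68, H₁: p ≠ 0.68
Standard error: SE = √(p₀(1-p₀)/n) = √(0.68×0.32/287) = 0.027535
z-statistic: z = (p̂ - p₀)/SE = (0.676 - 0.68)/0.027535 = -0.1453
Critical value: z_0.05 = ±1.645
p-value = 0.8845
Decision: fail to reject H₀ at α = 0.1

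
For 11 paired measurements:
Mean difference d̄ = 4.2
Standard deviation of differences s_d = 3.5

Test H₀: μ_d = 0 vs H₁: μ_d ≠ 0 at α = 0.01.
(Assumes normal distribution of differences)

df = n - 1 = 10
SE = s_d/√n = 3.5/√11 = 1.0553
t = d̄/SE = 4.2/1.0553 = 3.9799
Critical value: t_{0.005,10} = ±3.169
p-value ≈ 0.0026
Decision: reject H₀

Answer: t = 3.9799, reject H₀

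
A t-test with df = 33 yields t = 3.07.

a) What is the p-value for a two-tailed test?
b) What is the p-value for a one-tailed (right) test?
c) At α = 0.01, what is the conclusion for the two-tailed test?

Answer: a) 0.0043, b) 0.0021, c) reject H₀

Derivation:
Using t-distribution with df = 33:
a) Two-tailed: p = 2×P(T > 3.07) = 0.0043
b) One-tailed: p = P(T > 3.07) = 0.0021
c) 0.0043 < 0.01, reject H₀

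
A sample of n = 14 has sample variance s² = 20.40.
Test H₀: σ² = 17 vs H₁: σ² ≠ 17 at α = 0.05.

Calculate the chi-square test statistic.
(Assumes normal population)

Answer: χ² = 15.6000, fail to reject H₀

Derivation:
df = n - 1 = 13
χ² = (n-1)s²/σ₀² = 13×20.40/17 = 15.6000
Critical values: χ²_{0.975,13} = 5.009, χ²_{0.025,13} = 24.736
Rejection region: χ² < 5.009 or χ² > 24.736
Decision: fail to reject H₀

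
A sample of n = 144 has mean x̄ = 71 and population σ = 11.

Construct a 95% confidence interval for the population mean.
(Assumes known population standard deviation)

Answer: (69.2033, 72.7967)

Derivation:
Confidence level: 95%, α = 0.05
z_0.025 = 1.960
SE = σ/√n = 11/√144 = 0.9167
Margin of error = 1.960 × 0.9167 = 1.7967
CI: x̄ ± margin = 71 ± 1.7967
CI: (69.2033, 72.7967)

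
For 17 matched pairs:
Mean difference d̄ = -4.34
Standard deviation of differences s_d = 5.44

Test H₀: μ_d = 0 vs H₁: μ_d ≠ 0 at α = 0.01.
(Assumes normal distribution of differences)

df = n - 1 = 16
SE = s_d/√n = 5.44/√17 = 1.3194
t = d̄/SE = -4.34/1.3194 = -3.2894
Critical value: t_{0.005,16} = ±2.921
p-value ≈ 0.0046
Decision: reject H₀

Answer: t = -3.2894, reject H₀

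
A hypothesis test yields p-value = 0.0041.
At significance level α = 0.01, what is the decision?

Compare p-value to α:
0.0041 < 0.01
Decision: reject H₀

Answer: reject H₀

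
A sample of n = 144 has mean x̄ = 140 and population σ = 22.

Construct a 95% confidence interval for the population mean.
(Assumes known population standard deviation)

Answer: (136.4067, 143.5933)

Derivation:
Confidence level: 95%, α = 0.05
z_0.025 = 1.960
SE = σ/√n = 22/√144 = 1.8333
Margin of error = 1.960 × 1.8333 = 3.5933
CI: x̄ ± margin = 140 ± 3.5933
CI: (136.4067, 143.5933)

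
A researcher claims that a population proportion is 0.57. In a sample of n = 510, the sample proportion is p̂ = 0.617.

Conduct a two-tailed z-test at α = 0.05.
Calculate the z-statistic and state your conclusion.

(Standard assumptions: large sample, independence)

H₀: p = 0.57, H₁: p ≠ 0.57
Standard error: SE = √(p₀(1-p₀)/n) = √(0.57×0.43/510) = 0.021922
z-statistic: z = (p̂ - p₀)/SE = (0.617 - 0.57)/0.021922 = 2.1440
Critical value: z_0.025 = ±1.960
p-value = 0.0320
Decision: reject H₀ at α = 0.05

Answer: z = 2.1440, reject H₀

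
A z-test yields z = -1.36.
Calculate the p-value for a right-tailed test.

For z = -1.36:
p = P(Z > -1.36) = 1 - Φ(-1.36) = 0.9131

Answer: p-value ≈ 0.9131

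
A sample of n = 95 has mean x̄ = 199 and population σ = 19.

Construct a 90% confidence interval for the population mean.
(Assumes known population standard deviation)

Answer: (195.7932, 202.2068)

Derivation:
Confidence level: 90%, α = 0.1
z_0.05 = 1.645
SE = σ/√n = 19/√95 = 1.9494
Margin of error = 1.645 × 1.9494 = 3.2068
CI: x̄ ± margin = 199 ± 3.2068
CI: (195.7932, 202.2068)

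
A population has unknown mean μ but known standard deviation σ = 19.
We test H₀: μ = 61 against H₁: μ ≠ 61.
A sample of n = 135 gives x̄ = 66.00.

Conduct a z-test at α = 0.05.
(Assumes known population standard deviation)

Standard error: SE = σ/√n = 19/√135 = 1.6353
z-statistic: z = (x̄ - μ₀)/SE = (66.00 - 61)/1.6353 = 3.0575
Critical value: ±1.960
p-value = 0.0022
Decision: reject H₀

Answer: z = 3.0575, reject H₀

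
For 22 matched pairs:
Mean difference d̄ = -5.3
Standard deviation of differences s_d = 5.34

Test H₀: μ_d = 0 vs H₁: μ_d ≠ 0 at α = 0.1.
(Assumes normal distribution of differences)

Answer: t = -4.6552, reject H₀

Derivation:
df = n - 1 = 21
SE = s_d/√n = 5.34/√22 = 1.1385
t = d̄/SE = -5.3/1.1385 = -4.6552
Critical value: t_{0.05,21} = ±1.721
p-value ≈ 0.0001
Decision: reject H₀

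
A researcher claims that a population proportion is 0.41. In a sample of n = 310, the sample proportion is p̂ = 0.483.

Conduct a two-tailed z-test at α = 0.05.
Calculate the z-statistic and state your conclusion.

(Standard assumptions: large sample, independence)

H₀: p = 0.41, H₁: p ≠ 0.41
Standard error: SE = √(p₀(1-p₀)/n) = √(0.41×0.59/310) = 0.027934
z-statistic: z = (p̂ - p₀)/SE = (0.483 - 0.41)/0.027934 = 2.6133
Critical value: z_0.025 = ±1.960
p-value = 0.0090
Decision: reject H₀ at α = 0.05

Answer: z = 2.6133, reject H₀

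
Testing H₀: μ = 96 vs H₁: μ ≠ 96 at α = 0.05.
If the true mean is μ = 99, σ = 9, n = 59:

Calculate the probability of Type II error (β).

Answer: β ≈ 0.2741

Derivation:
SE = σ/√n = 9/√59 = 1.1717
Critical values: μ₀ ± z_0.025×SE = 96 ± 1.960×1.1717
Acceptance region: (93.7035, 98.2965)
Under H₁ (μ = 99): z_high = (98.2965 - 99)/1.1717 = -0.6004, z_low = (93.7035 - 99)/1.1717 = -4.5204
β = P(not reject | H₁) = Φ(-0.6004) - Φ(-4.5204) ≈ 0.2741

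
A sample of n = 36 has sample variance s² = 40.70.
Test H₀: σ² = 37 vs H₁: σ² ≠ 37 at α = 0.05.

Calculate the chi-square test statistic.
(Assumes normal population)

df = n - 1 = 35
χ² = (n-1)s²/σ₀² = 35×40.70/37 = 38.5000
Critical values: χ²_{0.975,35} = 20.569, χ²_{0.025,35} = 53.203
Rejection region: χ² < 20.569 or χ² > 53.203
Decision: fail to reject H₀

Answer: χ² = 38.5000, fail to reject H₀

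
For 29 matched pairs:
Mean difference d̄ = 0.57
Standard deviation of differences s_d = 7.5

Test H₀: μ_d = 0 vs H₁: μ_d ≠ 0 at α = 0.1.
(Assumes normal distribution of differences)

df = n - 1 = 28
SE = s_d/√n = 7.5/√29 = 1.3927
t = d̄/SE = 0.57/1.3927 = 0.4093
Critical value: t_{0.05,28} = ±1.701
p-value ≈ 0.6854
Decision: fail to reject H₀

Answer: t = 0.4093, fail to reject H₀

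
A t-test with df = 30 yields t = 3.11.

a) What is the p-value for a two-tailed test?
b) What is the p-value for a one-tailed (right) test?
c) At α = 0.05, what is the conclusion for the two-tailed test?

Answer: a) 0.0041, b) 0.0020, c) reject H₀

Derivation:
Using t-distribution with df = 30:
a) Two-tailed: p = 2×P(T > 3.11) = 0.0041
b) One-tailed: p = P(T > 3.11) = 0.0020
c) 0.0041 < 0.05, reject H₀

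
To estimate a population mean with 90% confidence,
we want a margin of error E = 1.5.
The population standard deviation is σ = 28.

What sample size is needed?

z_0.05 = 1.645
n = (z×σ/E)² = (1.645×28/1.5)²
n = 942.8994
Round up: n = 943

Answer: n = 943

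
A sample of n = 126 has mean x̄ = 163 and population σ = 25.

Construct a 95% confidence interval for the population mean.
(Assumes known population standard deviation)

Confidence level: 95%, α = 0.05
z_0.025 = 1.960
SE = σ/√n = 25/√126 = 2.2272
Margin of error = 1.960 × 2.2272 = 4.3653
CI: x̄ ± margin = 163 ± 4.3653
CI: (158.6347, 167.3653)

Answer: (158.6347, 167.3653)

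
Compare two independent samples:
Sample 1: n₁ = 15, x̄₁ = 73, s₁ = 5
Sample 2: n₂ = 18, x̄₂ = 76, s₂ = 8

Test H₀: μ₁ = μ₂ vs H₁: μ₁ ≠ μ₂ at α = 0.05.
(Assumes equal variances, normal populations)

Answer: t = -1.2599, fail to reject H₀

Derivation:
Pooled variance: s²_p = [14×5² + 17×8²]/(31) = 46.3871
s_p = 6.8108
SE = s_p×√(1/n₁ + 1/n₂) = 6.8108×√(1/15 + 1/18) = 2.3811
t = (x̄₁ - x̄₂)/SE = (73 - 76)/2.3811 = -1.2599
df = 31, t-critical = ±2.040
Decision: fail to reject H₀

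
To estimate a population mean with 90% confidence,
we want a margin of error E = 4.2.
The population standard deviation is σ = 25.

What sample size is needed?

Answer: n = 96

Derivation:
z_0.05 = 1.645
n = (z×σ/E)² = (1.645×25/4.2)²
n = 95.8767
Round up: n = 96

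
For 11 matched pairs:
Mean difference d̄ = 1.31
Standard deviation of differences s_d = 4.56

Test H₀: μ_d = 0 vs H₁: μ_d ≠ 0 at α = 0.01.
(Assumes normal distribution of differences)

df = n - 1 = 10
SE = s_d/√n = 4.56/√11 = 1.3749
t = d̄/SE = 1.31/1.3749 = 0.9528
Critical value: t_{0.005,10} = ±3.169
p-value ≈ 0.3632
Decision: fail to reject H₀

Answer: t = 0.9528, fail to reject H₀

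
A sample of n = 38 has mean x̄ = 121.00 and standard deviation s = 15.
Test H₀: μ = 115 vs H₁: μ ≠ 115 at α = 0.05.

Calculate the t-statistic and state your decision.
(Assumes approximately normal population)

df = n - 1 = 37
SE = s/√n = 15/√38 = 2.4333
t = (x̄ - μ₀)/SE = (121.00 - 115)/2.4333 = 2.4658
Critical value: t_{0.025,37} = ±2.026
p-value ≈ 0.0184
Decision: reject H₀

Answer: t = 2.4658, reject H₀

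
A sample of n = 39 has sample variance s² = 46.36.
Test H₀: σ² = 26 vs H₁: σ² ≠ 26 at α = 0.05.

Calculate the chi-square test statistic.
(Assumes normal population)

df = n - 1 = 38
χ² = (n-1)s²/σ₀² = 38×46.36/26 = 67.7569
Critical values: χ²_{0.975,38} = 22.878, χ²_{0.025,38} = 56.896
Rejection region: χ² < 22.878 or χ² > 56.896
Decision: reject H₀

Answer: χ² = 67.7569, reject H₀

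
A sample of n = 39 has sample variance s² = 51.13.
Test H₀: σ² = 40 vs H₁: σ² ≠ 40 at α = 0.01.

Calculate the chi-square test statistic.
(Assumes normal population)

df = n - 1 = 38
χ² = (n-1)s²/σ₀² = 38×51.13/40 = 48.5735
Critical values: χ²_{0.995,38} = 19.289, χ²_{0.005,38} = 64.181
Rejection region: χ² < 19.289 or χ² > 64.181
Decision: fail to reject H₀

Answer: χ² = 48.5735, fail to reject H₀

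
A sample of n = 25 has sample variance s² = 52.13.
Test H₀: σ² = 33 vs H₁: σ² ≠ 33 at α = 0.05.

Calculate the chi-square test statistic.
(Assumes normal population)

df = n - 1 = 24
χ² = (n-1)s²/σ₀² = 24×52.13/33 = 37.9127
Critical values: χ²_{0.975,24} = 12.401, χ²_{0.025,24} = 39.364
Rejection region: χ² < 12.401 or χ² > 39.364
Decision: fail to reject H₀

Answer: χ² = 37.9127, fail to reject H₀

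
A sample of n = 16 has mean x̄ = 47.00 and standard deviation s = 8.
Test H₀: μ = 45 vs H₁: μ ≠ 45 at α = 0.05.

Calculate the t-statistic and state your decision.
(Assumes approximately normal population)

Answer: t = 1.0000, fail to reject H₀

Derivation:
df = n - 1 = 15
SE = s/√n = 8/√16 = 2.0000
t = (x̄ - μ₀)/SE = (47.00 - 45)/2.0000 = 1.0000
Critical value: t_{0.025,15} = ±2.131
p-value ≈ 0.3332
Decision: fail to reject H₀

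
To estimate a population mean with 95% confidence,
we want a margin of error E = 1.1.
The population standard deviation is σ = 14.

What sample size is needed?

z_0.025 = 1.960
n = (z×σ/E)² = (1.960×14/1.1)²
n = 622.2757
Round up: n = 623

Answer: n = 623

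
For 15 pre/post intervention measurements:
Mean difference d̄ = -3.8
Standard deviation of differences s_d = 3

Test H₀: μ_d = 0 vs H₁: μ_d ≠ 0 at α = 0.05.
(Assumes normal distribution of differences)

df = n - 1 = 14
SE = s_d/√n = 3/√15 = 0.7746
t = d̄/SE = -3.8/0.7746 = -4.9058
Critical value: t_{0.025,14} = ±2.145
p-value ≈ 0.0002
Decision: reject H₀

Answer: t = -4.9058, reject H₀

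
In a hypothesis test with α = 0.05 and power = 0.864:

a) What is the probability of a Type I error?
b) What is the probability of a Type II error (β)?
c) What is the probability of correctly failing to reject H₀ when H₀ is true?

a) Type I error probability = α = 0.05
b) Power = P(reject H₀ | H₁ true) = 1 - β = 0.864, so Type II error probability = β = 1 - Power = 0.136
c) P(fail to reject H₀ | H₀ true) = 1 - α = 0.95

Answer: a) 0.05, b) 0.136, c) 0.95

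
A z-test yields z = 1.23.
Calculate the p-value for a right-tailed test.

For z = 1.23:
p = P(Z > 1.23) = 1 - Φ(1.23) = 0.1093

Answer: p-value ≈ 0.1093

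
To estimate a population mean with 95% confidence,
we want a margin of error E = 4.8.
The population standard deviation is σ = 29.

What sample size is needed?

Answer: n = 141

Derivation:
z_0.025 = 1.960
n = (z×σ/E)² = (1.960×29/4.8)²
n = 140.2251
Round up: n = 141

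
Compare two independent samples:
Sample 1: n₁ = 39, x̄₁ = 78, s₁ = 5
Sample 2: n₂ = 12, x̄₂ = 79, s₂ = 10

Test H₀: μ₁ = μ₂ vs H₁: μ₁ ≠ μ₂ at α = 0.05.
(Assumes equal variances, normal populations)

Pooled variance: s²_p = [38×5² + 11×10²]/(49) = 41.8367
s_p = 6.4681
SE = s_p×√(1/n₁ + 1/n₂) = 6.4681×√(1/39 + 1/12) = 2.1352
t = (x̄₁ - x̄₂)/SE = (78 - 79)/2.1352 = -0.4683
df = 49, t-critical = ±2.010
Decision: fail to reject H₀

Answer: t = -0.4683, fail to reject H₀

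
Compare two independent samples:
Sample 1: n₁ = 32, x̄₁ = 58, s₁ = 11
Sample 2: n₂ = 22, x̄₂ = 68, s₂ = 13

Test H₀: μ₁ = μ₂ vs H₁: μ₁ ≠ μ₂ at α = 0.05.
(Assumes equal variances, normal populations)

Pooled variance: s²_p = [31×11² + 21×13²]/(52) = 140.3846
s_p = 11.8484
SE = s_p×√(1/n₁ + 1/n₂) = 11.8484×√(1/32 + 1/22) = 3.2815
t = (x̄₁ - x̄₂)/SE = (58 - 68)/3.2815 = -3.0474
df = 52, t-critical = ±2.007
Decision: reject H₀

Answer: t = -3.0474, reject H₀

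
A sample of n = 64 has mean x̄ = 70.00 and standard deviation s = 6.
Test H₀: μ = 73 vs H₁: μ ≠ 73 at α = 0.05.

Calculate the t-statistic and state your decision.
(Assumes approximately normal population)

Answer: t = -4.0000, reject H₀

Derivation:
df = n - 1 = 63
SE = s/√n = 6/√64 = 0.7500
t = (x̄ - μ₀)/SE = (70.00 - 73)/0.7500 = -4.0000
Critical value: t_{0.025,63} = ±1.998
p-value ≈ 0.0002
Decision: reject H₀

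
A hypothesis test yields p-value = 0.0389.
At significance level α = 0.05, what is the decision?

Answer: reject H₀

Derivation:
Compare p-value to α:
0.0389 < 0.05
Decision: reject H₀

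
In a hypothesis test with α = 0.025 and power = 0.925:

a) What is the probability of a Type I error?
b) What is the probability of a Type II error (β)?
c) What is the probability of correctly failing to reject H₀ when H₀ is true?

a) Type I error probability = α = 0.025
b) Power = P(reject H₀ | H₁ true) = 1 - β = 0.925, so Type II error probability = β = 1 - Power = 0.075
c) P(fail to reject H₀ | H₀ true) = 1 - α = 0.975

Answer: a) 0.025, b) 0.075, c) 0.975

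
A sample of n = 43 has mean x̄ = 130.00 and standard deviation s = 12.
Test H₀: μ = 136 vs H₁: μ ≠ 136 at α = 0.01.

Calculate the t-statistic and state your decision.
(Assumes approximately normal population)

df = n - 1 = 42
SE = s/√n = 12/√43 = 1.8300
t = (x̄ - μ₀)/SE = (130.00 - 136)/1.8300 = -3.2787
Critical value: t_{0.005,42} = ±2.698
p-value ≈ 0.0021
Decision: reject H₀

Answer: t = -3.2787, reject H₀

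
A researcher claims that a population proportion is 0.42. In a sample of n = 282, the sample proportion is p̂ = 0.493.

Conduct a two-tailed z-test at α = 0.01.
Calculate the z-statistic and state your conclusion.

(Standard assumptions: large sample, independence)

H₀: p = 0.42, H₁: p ≠ 0.42
Standard error: SE = √(p₀(1-p₀)/n) = √(0.42×0.58/282) = 0.029391
z-statistic: z = (p̂ - p₀)/SE = (0.493 - 0.42)/0.029391 = 2.4838
Critical value: z_0.005 = ±2.576
p-value = 0.0130
Decision: fail to reject H₀ at α = 0.01

Answer: z = 2.4838, fail to reject H₀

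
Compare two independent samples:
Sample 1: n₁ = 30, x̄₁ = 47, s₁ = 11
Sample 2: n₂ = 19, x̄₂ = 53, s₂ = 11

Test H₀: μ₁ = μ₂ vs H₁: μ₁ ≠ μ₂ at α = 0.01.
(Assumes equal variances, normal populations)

Answer: t = -1.8603, fail to reject H₀

Derivation:
Pooled variance: s²_p = [29×11² + 18×11²]/(47) = 121.0000
s_p = 11.0000
SE = s_p×√(1/n₁ + 1/n₂) = 11.0000×√(1/30 + 1/19) = 3.2252
t = (x̄₁ - x̄₂)/SE = (47 - 53)/3.2252 = -1.8603
df = 47, t-critical = ±2.685
Decision: fail to reject H₀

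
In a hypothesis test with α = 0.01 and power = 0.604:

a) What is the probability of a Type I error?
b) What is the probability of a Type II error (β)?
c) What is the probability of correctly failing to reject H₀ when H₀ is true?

Answer: a) 0.01, b) 0.396, c) 0.99

Derivation:
a) Type I error probability = α = 0.01
b) Power = P(reject H₀ | H₁ true) = 1 - β = 0.604, so Type II error probability = β = 1 - Power = 0.396
c) P(fail to reject H₀ | H₀ true) = 1 - α = 0.99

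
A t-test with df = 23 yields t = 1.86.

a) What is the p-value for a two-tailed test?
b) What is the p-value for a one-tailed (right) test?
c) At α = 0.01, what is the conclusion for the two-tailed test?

Using t-distribution with df = 23:
a) Two-tailed: p = 2×P(T > 1.86) = 0.0757
b) One-tailed: p = P(T > 1.86) = 0.0379
c) 0.0757 ≥ 0.01, fail to reject H₀

Answer: a) 0.0757, b) 0.0379, c) fail to reject H₀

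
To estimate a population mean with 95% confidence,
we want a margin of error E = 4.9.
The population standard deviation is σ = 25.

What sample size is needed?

Answer: n = 100

Derivation:
z_0.025 = 1.960
n = (z×σ/E)² = (1.960×25/4.9)²
n = 100.0000
Already a whole number: n = 100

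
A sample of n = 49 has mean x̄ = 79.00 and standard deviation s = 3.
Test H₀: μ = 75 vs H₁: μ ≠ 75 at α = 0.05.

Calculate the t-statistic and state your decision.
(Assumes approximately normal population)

Answer: t = 9.3327, reject H₀

Derivation:
df = n - 1 = 48
SE = s/√n = 3/√49 = 0.4286
t = (x̄ - μ₀)/SE = (79.00 - 75)/0.4286 = 9.3327
Critical value: t_{0.025,48} = ±2.011
p-value < 0.0001
Decision: reject H₀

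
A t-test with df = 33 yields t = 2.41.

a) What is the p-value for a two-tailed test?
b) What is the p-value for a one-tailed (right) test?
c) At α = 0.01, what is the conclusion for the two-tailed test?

Answer: a) 0.0217, b) 0.0108, c) fail to reject H₀

Derivation:
Using t-distribution with df = 33:
a) Two-tailed: p = 2×P(T > 2.41) = 0.0217
b) One-tailed: p = P(T > 2.41) = 0.0108
c) 0.0217 ≥ 0.01, fail to reject H₀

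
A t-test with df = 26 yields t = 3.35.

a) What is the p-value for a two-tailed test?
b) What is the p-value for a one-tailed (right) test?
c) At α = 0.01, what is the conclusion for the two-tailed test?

Using t-distribution with df = 26:
a) Two-tailed: p = 2×P(T > 3.35) = 0.0025
b) One-tailed: p = P(T > 3.35) = 0.0012
c) 0.0025 < 0.01, reject H₀

Answer: a) 0.0025, b) 0.0012, c) reject H₀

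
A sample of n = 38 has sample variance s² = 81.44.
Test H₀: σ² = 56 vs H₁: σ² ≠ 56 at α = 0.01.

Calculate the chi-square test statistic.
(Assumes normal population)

Answer: χ² = 53.8086, fail to reject H₀

Derivation:
df = n - 1 = 37
χ² = (n-1)s²/σ₀² = 37×81.44/56 = 53.8086
Critical values: χ²_{0.995,37} = 18.586, χ²_{0.005,37} = 62.883
Rejection region: χ² < 18.586 or χ² > 62.883
Decision: fail to reject H₀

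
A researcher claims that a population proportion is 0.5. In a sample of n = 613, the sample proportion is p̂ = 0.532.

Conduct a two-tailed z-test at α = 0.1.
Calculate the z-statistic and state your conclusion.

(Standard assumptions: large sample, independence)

Answer: z = 1.5846, fail to reject H₀

Derivation:
H₀: p = 0.5, H₁: p ≠ 0.5
Standard error: SE = √(p₀(1-p₀)/n) = √(0.5×0.5/613) = 0.020195
z-statistic: z = (p̂ - p₀)/SE = (0.532 - 0.5)/0.020195 = 1.5846
Critical value: z_0.05 = ±1.645
p-value = 0.1131
Decision: fail to reject H₀ at α = 0.1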